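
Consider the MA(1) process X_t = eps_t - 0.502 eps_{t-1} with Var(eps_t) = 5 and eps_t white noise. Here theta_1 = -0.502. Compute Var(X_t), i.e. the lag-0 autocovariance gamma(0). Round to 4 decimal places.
\gamma(0) = 6.2600

For an MA(q) process X_t = eps_t + sum_i theta_i eps_{t-i} with
Var(eps_t) = sigma^2, the variance is
  gamma(0) = sigma^2 * (1 + sum_i theta_i^2).
  sum_i theta_i^2 = (-0.502)^2 = 0.252004.
  gamma(0) = 5 * (1 + 0.252004) = 5 * 1.252004 = 6.26002, which rounds to 6.2600.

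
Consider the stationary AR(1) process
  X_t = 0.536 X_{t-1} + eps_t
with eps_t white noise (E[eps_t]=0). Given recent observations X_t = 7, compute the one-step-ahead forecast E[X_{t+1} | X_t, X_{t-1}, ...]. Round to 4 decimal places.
E[X_{t+1} \mid \mathcal F_t] = 3.7520

For an AR(p) model X_t = c + sum_i phi_i X_{t-i} + eps_t, the
one-step-ahead conditional mean is
  E[X_{t+1} | X_t, ...] = c + sum_i phi_i X_{t+1-i}.
Substitute known values:
  E[X_{t+1} | ...] = (0.536) * (7)
                   = 3.7520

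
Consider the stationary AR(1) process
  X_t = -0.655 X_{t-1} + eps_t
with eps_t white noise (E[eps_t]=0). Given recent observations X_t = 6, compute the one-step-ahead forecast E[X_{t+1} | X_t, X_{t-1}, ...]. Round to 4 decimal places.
E[X_{t+1} \mid \mathcal F_t] = -3.9300

For an AR(p) model X_t = c + sum_i phi_i X_{t-i} + eps_t, the
one-step-ahead conditional mean is
  E[X_{t+1} | X_t, ...] = c + sum_i phi_i X_{t+1-i}.
Substitute known values:
  E[X_{t+1} | ...] = (-0.655) * (6)
                   = -3.9300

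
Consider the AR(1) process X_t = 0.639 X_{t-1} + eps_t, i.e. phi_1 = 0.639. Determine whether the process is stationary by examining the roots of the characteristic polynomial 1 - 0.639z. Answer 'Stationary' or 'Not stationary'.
\text{Stationary}

The AR(p) characteristic polynomial is P(z) = 1 - 0.639z.
Stationarity requires all roots to lie outside the unit circle, i.e. |z| > 1 for every root.
This is linear in z: 1 + (-0.639) z = 0  =>  z = -1/(-0.639) = 1.564945,  |z| = 1.564945.
Moduli of all roots: 1.5649.
All moduli strictly greater than 1? Yes.
Verdict: Stationary.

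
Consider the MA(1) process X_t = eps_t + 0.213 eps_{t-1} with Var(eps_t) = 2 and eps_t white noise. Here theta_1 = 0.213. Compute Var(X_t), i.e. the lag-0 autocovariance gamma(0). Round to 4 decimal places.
\gamma(0) = 2.0907

For an MA(q) process X_t = eps_t + sum_i theta_i eps_{t-i} with
Var(eps_t) = sigma^2, the variance is
  gamma(0) = sigma^2 * (1 + sum_i theta_i^2).
  sum_i theta_i^2 = (0.213)^2 = 0.045369.
  gamma(0) = 2 * (1 + 0.045369) = 2 * 1.045369 = 2.090738, which rounds to 2.0907.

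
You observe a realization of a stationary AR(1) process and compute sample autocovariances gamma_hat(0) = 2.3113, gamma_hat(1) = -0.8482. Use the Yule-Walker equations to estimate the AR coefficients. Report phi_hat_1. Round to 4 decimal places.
\hat\phi_{1} = -0.3670

The Yule-Walker equations for an AR(p) process read, in matrix form,
  Gamma_p phi = r_p,   with   (Gamma_p)_{ij} = gamma(|i - j|),
                       (r_p)_i = gamma(i),   i,j = 1..p.
Substitute the sample gammas (Toeplitz matrix and right-hand side of size 1):
  Gamma_p = [[2.3113]]
  r_p     = [-0.8482]
With p = 1 this is the single equation gamma(0) phi_1 = gamma(1):
  phi_hat_1 = gamma(1) / gamma(0) = -0.8482 / 2.3113 = -0.3670.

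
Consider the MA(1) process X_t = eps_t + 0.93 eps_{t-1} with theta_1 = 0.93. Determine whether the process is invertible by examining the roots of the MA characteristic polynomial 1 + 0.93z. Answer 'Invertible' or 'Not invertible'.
\text{Invertible}

The MA(q) characteristic polynomial is P(z) = 1 + 0.93z.
Invertibility requires all roots to lie outside the unit circle, i.e. |z| > 1 for every root.
This is linear in z: 1 + (0.93) z = 0  =>  z = -1/(0.93) = -1.075269,  |z| = 1.075269.
Moduli of all roots: 1.0753.
All moduli strictly greater than 1? Yes.
Verdict: Invertible.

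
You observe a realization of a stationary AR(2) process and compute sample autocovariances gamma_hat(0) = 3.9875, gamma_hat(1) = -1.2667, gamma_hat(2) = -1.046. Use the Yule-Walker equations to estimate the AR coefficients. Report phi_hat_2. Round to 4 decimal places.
\hat\phi_{2} = -0.4040

The Yule-Walker equations for an AR(p) process read, in matrix form,
  Gamma_p phi = r_p,   with   (Gamma_p)_{ij} = gamma(|i - j|),
                       (r_p)_i = gamma(i),   i,j = 1..p.
Substitute the sample gammas (Toeplitz matrix and right-hand side of size 2):
  Gamma_p = [[3.9875, -1.2667], [-1.2667, 3.9875]]
  r_p     = [-1.2667, -1.046]
Written out:
  3.9875 phi_1 - 1.2667 phi_2 = -1.2667
  -1.2667 phi_1 + 3.9875 phi_2 = -1.046
Solve by Cramer's rule:
  det = gamma(0)^2 - gamma(1)^2 = (3.9875)^2 - (-1.2667)^2 = 15.90015625 - 1.60452889 = 14.29562736
  phi_hat_1 = [gamma(1) gamma(0) - gamma(1) gamma(2)] / det = [(-1.2667)(3.9875) - (-1.2667)(-1.046)] / 14.29562736 = -6.37593445 / 14.29562736 = -0.446
  phi_hat_2 = [gamma(0) gamma(2) - gamma(1)^2] / det = [(3.9875)(-1.046) - (-1.2667)^2] / 14.29562736 = -5.77545389 / 14.29562736 = -0.404
So phi_hat = [-0.4460, -0.4040].
Therefore phi_hat_2 = -0.4040.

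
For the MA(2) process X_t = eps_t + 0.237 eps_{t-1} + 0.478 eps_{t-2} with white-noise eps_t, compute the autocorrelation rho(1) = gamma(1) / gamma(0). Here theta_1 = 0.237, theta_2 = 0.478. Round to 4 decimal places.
\rho(1) = 0.2727

For an MA(q) process with theta_0 = 1, the autocovariance is
  gamma(k) = sigma^2 * sum_{i=0..q-k} theta_i * theta_{i+k},
and rho(k) = gamma(k) / gamma(0). Sigma^2 cancels.
  numerator   = (1)*(0.237) + (0.237)*(0.478) = 0.350286.
  denominator = (1)^2 + (0.237)^2 + (0.478)^2 = 1.284653.
  rho(1) = 0.350286 / 1.284653 = 0.2727.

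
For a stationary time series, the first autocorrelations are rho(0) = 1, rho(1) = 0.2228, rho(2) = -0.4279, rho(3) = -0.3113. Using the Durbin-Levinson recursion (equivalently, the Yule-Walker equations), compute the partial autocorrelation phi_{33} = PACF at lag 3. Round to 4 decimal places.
\phi_{33} = -0.0790

The PACF at lag k is phi_{kk}, the last component of the solution
to the Yule-Walker system G_k phi = r_k where
  (G_k)_{ij} = rho(|i - j|), (r_k)_i = rho(i), i,j = 1..k.
Equivalently, Durbin-Levinson gives phi_{kk} iteratively:
  phi_{11} = rho(1)
  phi_{kk} = [rho(k) - sum_{j=1..k-1} phi_{k-1,j} rho(k-j)]
            / [1 - sum_{j=1..k-1} phi_{k-1,j} rho(j)],
  phi_{k,j} = phi_{k-1,j} - phi_{kk} phi_{k-1,k-j},  j = 1..k-1.
Step k = 1:
  phi_11 = rho(1) = 0.2228.
Step k = 2:
  phi_22 = [rho(2) - phi_11 rho(1)] / [1 - phi_11 rho(1)] = [-0.4279 - (0.2228)(0.2228)] / [1 - (0.2228)(0.2228)]
         = -0.47753984 / 0.95036016 = -0.502483.
  Update: phi_21 = phi_11 - phi_22 phi_11 = 0.2228 - (-0.502483)(0.2228) = 0.334753.
Step k = 3:
  phi_33 = [rho(3) - phi_21 rho(2) - phi_22 rho(1)] / [1 - phi_21 rho(1) - phi_22 rho(2)]
    numerator   = -0.3113 - (0.334753)(-0.4279) - (-0.502483)(0.2228) = -0.05610588
    denominator = 1 - (0.334753)(0.2228) - (-0.502483)(-0.4279) = 0.7104045
  phi_33 = -0.05610588 / 0.7104045 = -0.079.
Therefore phi_{33} = -0.0790.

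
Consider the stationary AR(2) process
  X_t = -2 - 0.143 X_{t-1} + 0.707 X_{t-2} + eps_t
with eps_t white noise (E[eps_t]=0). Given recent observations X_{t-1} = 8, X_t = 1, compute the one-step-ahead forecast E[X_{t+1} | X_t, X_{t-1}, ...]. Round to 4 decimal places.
E[X_{t+1} \mid \mathcal F_t] = 3.5130

For an AR(p) model X_t = c + sum_i phi_i X_{t-i} + eps_t, the
one-step-ahead conditional mean is
  E[X_{t+1} | X_t, ...] = c + sum_i phi_i X_{t+1-i}.
Substitute known values:
  E[X_{t+1} | ...] = -2 + (-0.143) * (1) + (0.707) * (8)
                   = 3.5130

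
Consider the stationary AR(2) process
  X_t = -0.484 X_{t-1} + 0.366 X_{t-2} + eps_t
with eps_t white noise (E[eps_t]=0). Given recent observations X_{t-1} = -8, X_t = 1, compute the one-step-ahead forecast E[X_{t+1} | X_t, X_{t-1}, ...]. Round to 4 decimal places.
E[X_{t+1} \mid \mathcal F_t] = -3.4120

For an AR(p) model X_t = c + sum_i phi_i X_{t-i} + eps_t, the
one-step-ahead conditional mean is
  E[X_{t+1} | X_t, ...] = c + sum_i phi_i X_{t+1-i}.
Substitute known values:
  E[X_{t+1} | ...] = (-0.484) * (1) + (0.366) * (-8)
                   = -3.4120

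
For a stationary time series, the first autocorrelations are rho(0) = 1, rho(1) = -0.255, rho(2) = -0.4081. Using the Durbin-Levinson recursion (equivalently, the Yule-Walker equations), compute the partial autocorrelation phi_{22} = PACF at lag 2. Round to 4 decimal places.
\phi_{22} = -0.5060

The PACF at lag k is phi_{kk}, the last component of the solution
to the Yule-Walker system G_k phi = r_k where
  (G_k)_{ij} = rho(|i - j|), (r_k)_i = rho(i), i,j = 1..k.
Equivalently, Durbin-Levinson gives phi_{kk} iteratively:
  phi_{11} = rho(1)
  phi_{kk} = [rho(k) - sum_{j=1..k-1} phi_{k-1,j} rho(k-j)]
            / [1 - sum_{j=1..k-1} phi_{k-1,j} rho(j)],
  phi_{k,j} = phi_{k-1,j} - phi_{kk} phi_{k-1,k-j},  j = 1..k-1.
Step k = 1:
  phi_11 = rho(1) = -0.255.
Step k = 2:
  phi_22 = [rho(2) - phi_11 rho(1)] / [1 - phi_11 rho(1)] = [-0.4081 - (-0.255)(-0.255)] / [1 - (-0.255)(-0.255)]
         = -0.473125 / 0.934975 = -0.506.
Therefore phi_{22} = -0.5060.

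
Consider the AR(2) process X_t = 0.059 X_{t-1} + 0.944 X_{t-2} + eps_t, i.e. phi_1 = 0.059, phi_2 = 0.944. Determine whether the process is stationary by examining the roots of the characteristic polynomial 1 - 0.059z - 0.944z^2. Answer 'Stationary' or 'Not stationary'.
\text{Not stationary}

The AR(p) characteristic polynomial is P(z) = 1 - 0.059z - 0.944z^2.
Stationarity requires all roots to lie outside the unit circle, i.e. |z| > 1 for every root.
Set 1 + (-0.059) z + (-0.944) z^2 = 0, i.e. a z^2 + b z + c = 0 with a = -0.944, b = -0.059, c = 1.
Discriminant D = b^2 - 4ac = (-0.059)^2 - 4*(-0.944)*1 = 0.003481 - (-3.776) = 3.779481.
D >= 0, so the roots are real: z = (-b +/- sqrt(D)) / (2a) = (0.059 +/- 1.944089) / (-1.888).
  z_1 = (0.059 + 1.944089) / (-1.888) = -1.061,   |z_1| = 1.061.
  z_2 = (0.059 - 1.944089) / (-1.888) = 0.9985,   |z_2| = 0.9985.
Moduli of all roots: 1.0610, 0.9985.
All moduli strictly greater than 1? No.
Verdict: Not stationary.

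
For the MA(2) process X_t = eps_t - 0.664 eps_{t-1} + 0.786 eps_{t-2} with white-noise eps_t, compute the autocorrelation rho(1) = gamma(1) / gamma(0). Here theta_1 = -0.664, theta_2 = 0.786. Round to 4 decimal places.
\rho(1) = -0.5760

For an MA(q) process with theta_0 = 1, the autocovariance is
  gamma(k) = sigma^2 * sum_{i=0..q-k} theta_i * theta_{i+k},
and rho(k) = gamma(k) / gamma(0). Sigma^2 cancels.
  numerator   = (1)*(-0.664) + (-0.664)*(0.786) = -1.185904.
  denominator = (1)^2 + (-0.664)^2 + (0.786)^2 = 2.058692.
  rho(1) = -1.185904 / 2.058692 = -0.5760.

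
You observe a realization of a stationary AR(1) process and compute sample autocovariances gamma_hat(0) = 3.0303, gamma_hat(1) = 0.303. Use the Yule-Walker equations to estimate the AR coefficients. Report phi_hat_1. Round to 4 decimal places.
\hat\phi_{1} = 0.1000

The Yule-Walker equations for an AR(p) process read, in matrix form,
  Gamma_p phi = r_p,   with   (Gamma_p)_{ij} = gamma(|i - j|),
                       (r_p)_i = gamma(i),   i,j = 1..p.
Substitute the sample gammas (Toeplitz matrix and right-hand side of size 1):
  Gamma_p = [[3.0303]]
  r_p     = [0.303]
With p = 1 this is the single equation gamma(0) phi_1 = gamma(1):
  phi_hat_1 = gamma(1) / gamma(0) = 0.303 / 3.0303 = 0.1000.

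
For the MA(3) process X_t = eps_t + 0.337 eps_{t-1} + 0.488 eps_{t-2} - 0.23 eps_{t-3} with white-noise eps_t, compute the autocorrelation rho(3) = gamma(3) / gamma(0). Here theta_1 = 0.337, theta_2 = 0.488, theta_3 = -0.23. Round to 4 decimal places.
\rho(3) = -0.1637

For an MA(q) process with theta_0 = 1, the autocovariance is
  gamma(k) = sigma^2 * sum_{i=0..q-k} theta_i * theta_{i+k},
and rho(k) = gamma(k) / gamma(0). Sigma^2 cancels.
  numerator   = (1)*(-0.23) = -0.23.
  denominator = (1)^2 + (0.337)^2 + (0.488)^2 + (-0.23)^2 = 1.404613.
  rho(3) = -0.23 / 1.404613 = -0.1637.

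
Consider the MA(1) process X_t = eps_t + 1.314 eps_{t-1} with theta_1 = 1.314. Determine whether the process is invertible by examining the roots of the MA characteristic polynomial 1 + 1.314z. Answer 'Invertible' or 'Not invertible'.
\text{Not invertible}

The MA(q) characteristic polynomial is P(z) = 1 + 1.314z.
Invertibility requires all roots to lie outside the unit circle, i.e. |z| > 1 for every root.
This is linear in z: 1 + (1.314) z = 0  =>  z = -1/(1.314) = -0.761035,  |z| = 0.761035.
Moduli of all roots: 0.7610.
All moduli strictly greater than 1? No.
Verdict: Not invertible.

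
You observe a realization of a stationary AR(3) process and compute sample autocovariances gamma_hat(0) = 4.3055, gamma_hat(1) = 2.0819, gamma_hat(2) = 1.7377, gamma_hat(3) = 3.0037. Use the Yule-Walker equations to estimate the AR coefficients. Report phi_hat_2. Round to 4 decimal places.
\hat\phi_{2} = -0.0050

The Yule-Walker equations for an AR(p) process read, in matrix form,
  Gamma_p phi = r_p,   with   (Gamma_p)_{ij} = gamma(|i - j|),
                       (r_p)_i = gamma(i),   i,j = 1..p.
Substitute the sample gammas (Toeplitz matrix and right-hand side of size 3):
  Gamma_p = [[4.3055, 2.0819, 1.7377], [2.0819, 4.3055, 2.0819], [1.7377, 2.0819, 4.3055]]
  r_p     = [2.0819, 1.7377, 3.0037]
Written out (R1..R3):
  (R1) 4.3055 phi_1 + 2.0819 phi_2 + 1.7377 phi_3 = 2.0819
  (R2) 2.0819 phi_1 + 4.3055 phi_2 + 2.0819 phi_3 = 1.7377
  (R3) 1.7377 phi_1 + 2.0819 phi_2 + 4.3055 phi_3 = 3.0037
Gaussian elimination:
  R2 <- R2 - (2.0819/4.3055) R1 = R2 - (0.483544) R1:  3.298809 phi_2 + 1.241645 phi_3 = 0.731009
  R3 <- R3 - (1.7377/4.3055) R1 = R3 - (0.4036) R1:  1.241645 phi_2 + 3.604164 phi_3 = 2.163445
  R3 <- R3 - (1.241645/3.298809) R2 = R3 - (0.376392) R2:  3.136819 phi_3 = 1.888299
Back-substitution:
  phi_hat_3 = 1.888299 / 3.136819 = 0.601979
  phi_hat_2 = (0.731009 - (1.241645)(0.601979)) / 3.298809 = -0.004982
  phi_hat_1 = (2.0819 - (2.0819)(-0.004982) - (1.7377)(0.601979)) / 4.3055 = 0.242995
So phi_hat = [0.2430, -0.0050, 0.6020].
Therefore phi_hat_2 = -0.0050.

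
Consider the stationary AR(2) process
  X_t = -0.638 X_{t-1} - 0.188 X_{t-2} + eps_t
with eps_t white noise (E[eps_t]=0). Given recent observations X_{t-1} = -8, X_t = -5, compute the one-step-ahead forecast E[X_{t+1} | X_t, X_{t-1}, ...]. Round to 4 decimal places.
E[X_{t+1} \mid \mathcal F_t] = 4.6940

For an AR(p) model X_t = c + sum_i phi_i X_{t-i} + eps_t, the
one-step-ahead conditional mean is
  E[X_{t+1} | X_t, ...] = c + sum_i phi_i X_{t+1-i}.
Substitute known values:
  E[X_{t+1} | ...] = (-0.638) * (-5) + (-0.188) * (-8)
                   = 4.6940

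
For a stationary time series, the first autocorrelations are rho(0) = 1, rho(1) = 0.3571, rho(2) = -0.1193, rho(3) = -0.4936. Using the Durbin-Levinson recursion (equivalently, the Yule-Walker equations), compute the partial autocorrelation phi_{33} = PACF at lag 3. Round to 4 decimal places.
\phi_{33} = -0.4210

The PACF at lag k is phi_{kk}, the last component of the solution
to the Yule-Walker system G_k phi = r_k where
  (G_k)_{ij} = rho(|i - j|), (r_k)_i = rho(i), i,j = 1..k.
Equivalently, Durbin-Levinson gives phi_{kk} iteratively:
  phi_{11} = rho(1)
  phi_{kk} = [rho(k) - sum_{j=1..k-1} phi_{k-1,j} rho(k-j)]
            / [1 - sum_{j=1..k-1} phi_{k-1,j} rho(j)],
  phi_{k,j} = phi_{k-1,j} - phi_{kk} phi_{k-1,k-j},  j = 1..k-1.
Step k = 1:
  phi_11 = rho(1) = 0.3571.
Step k = 2:
  phi_22 = [rho(2) - phi_11 rho(1)] / [1 - phi_11 rho(1)] = [-0.1193 - (0.3571)(0.3571)] / [1 - (0.3571)(0.3571)]
         = -0.24682041 / 0.87247959 = -0.282895.
  Update: phi_21 = phi_11 - phi_22 phi_11 = 0.3571 - (-0.282895)(0.3571) = 0.458122.
Step k = 3:
  phi_33 = [rho(3) - phi_21 rho(2) - phi_22 rho(1)] / [1 - phi_21 rho(1) - phi_22 rho(2)]
    numerator   = -0.4936 - (0.458122)(-0.1193) - (-0.282895)(0.3571) = -0.33792413
    denominator = 1 - (0.458122)(0.3571) - (-0.282895)(-0.1193) = 0.80265525
  phi_33 = -0.33792413 / 0.80265525 = -0.421.
Therefore phi_{33} = -0.4210.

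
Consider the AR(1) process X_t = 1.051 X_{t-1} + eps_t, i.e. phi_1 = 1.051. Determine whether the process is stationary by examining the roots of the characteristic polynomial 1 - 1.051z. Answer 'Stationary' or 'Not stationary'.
\text{Not stationary}

The AR(p) characteristic polynomial is P(z) = 1 - 1.051z.
Stationarity requires all roots to lie outside the unit circle, i.e. |z| > 1 for every root.
This is linear in z: 1 + (-1.051) z = 0  =>  z = -1/(-1.051) = 0.951475,  |z| = 0.951475.
Moduli of all roots: 0.9515.
All moduli strictly greater than 1? No.
Verdict: Not stationary.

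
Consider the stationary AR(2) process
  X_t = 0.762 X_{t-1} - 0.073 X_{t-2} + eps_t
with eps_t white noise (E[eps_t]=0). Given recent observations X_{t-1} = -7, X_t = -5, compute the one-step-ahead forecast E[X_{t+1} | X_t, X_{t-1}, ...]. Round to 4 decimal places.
E[X_{t+1} \mid \mathcal F_t] = -3.2990

For an AR(p) model X_t = c + sum_i phi_i X_{t-i} + eps_t, the
one-step-ahead conditional mean is
  E[X_{t+1} | X_t, ...] = c + sum_i phi_i X_{t+1-i}.
Substitute known values:
  E[X_{t+1} | ...] = (0.762) * (-5) + (-0.073) * (-7)
                   = -3.2990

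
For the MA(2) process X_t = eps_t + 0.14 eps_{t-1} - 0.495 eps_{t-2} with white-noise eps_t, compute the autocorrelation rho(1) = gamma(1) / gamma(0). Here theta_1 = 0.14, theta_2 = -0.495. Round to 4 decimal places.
\rho(1) = 0.0559

For an MA(q) process with theta_0 = 1, the autocovariance is
  gamma(k) = sigma^2 * sum_{i=0..q-k} theta_i * theta_{i+k},
and rho(k) = gamma(k) / gamma(0). Sigma^2 cancels.
  numerator   = (1)*(0.14) + (0.14)*(-0.495) = 0.0707.
  denominator = (1)^2 + (0.14)^2 + (-0.495)^2 = 1.264625.
  rho(1) = 0.0707 / 1.264625 = 0.0559.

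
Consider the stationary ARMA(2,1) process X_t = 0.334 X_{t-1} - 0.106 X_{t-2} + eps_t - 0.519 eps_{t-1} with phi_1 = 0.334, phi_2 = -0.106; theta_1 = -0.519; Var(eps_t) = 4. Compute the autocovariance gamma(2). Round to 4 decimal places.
\gamma(2) = -0.6488

Multiply the model equation by X_{t-k} and take expectations. With theta_0 = psi_0 = 1 and psi_j the MA(infinity) weights, this gives
  gamma(k) - sum_i phi_i gamma(k-i) = c_k,
  c_k = sigma^2 * sum_{j=k..q} theta_j psi_{j-k}   (c_k = 0 for k > q),
using gamma(-m) = gamma(m).
psi-weights needed (psi_j = theta_j + sum_i phi_i psi_{j-i}):
  psi_1 = theta_1 + phi_1 = -0.519 + (0.334) = -0.185
Right-hand sides:
  c_0 = sigma^2 (1 + theta_1 psi_1) = 4 * (1 + (-0.519)(-0.185)) = 4 * 1.096015 = 4.38406
  c_1 = sigma^2 theta_1 = 4 * (-0.519) = -2.076
  c_2 = 0
Equations for k = 0, 1, 2 (AR order 2, c_2 = 0):
  (E0) gamma(0) = phi_1 gamma(1) + phi_2 gamma(2) + c_0
  (E1) gamma(1) = phi_1 gamma(0) + phi_2 gamma(1) + c_1
  (E2) gamma(2) = phi_1 gamma(1) + phi_2 gamma(0)
From (E1): gamma(1) = A gamma(0) + B with
  A = phi_1 / (1 - phi_2) = 0.334 / 1.106 = 0.301989,   B = c_1 / (1 - phi_2) = -2.076 / 1.106 = -1.877034.
Insert (E2) into (E0): gamma(0) (1 - phi_2^2) = phi_1 (1 + phi_2) gamma(1) + c_0.
  phi_1 (1 + phi_2) = (0.334)(0.894) = 0.298596,   1 - phi_2^2 = 0.988764.
Replace gamma(1) by A gamma(0) + B and collect gamma(0):
  gamma(0) [0.988764 - (0.298596)(0.301989)] = (0.298596)(-1.877034) + 4.38406
  gamma(0) * 0.898591 = 3.823585
  gamma(0) = 3.823585 / 0.898591 = 4.255088.
  gamma(1) = A gamma(0) + B = (0.301989)(4.255088) + (-1.877034) = -0.592044.
  gamma(2) = phi_1 gamma(1) + phi_2 gamma(0) = (0.334)(-0.592044) + (-0.106)(4.255088) = -0.648782.
Therefore gamma(2) = -0.6488 (to 4 decimal places).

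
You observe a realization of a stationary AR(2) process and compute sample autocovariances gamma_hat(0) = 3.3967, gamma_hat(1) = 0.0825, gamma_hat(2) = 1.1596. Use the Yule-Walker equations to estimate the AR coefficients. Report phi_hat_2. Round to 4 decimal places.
\hat\phi_{2} = 0.3410

The Yule-Walker equations for an AR(p) process read, in matrix form,
  Gamma_p phi = r_p,   with   (Gamma_p)_{ij} = gamma(|i - j|),
                       (r_p)_i = gamma(i),   i,j = 1..p.
Substitute the sample gammas (Toeplitz matrix and right-hand side of size 2):
  Gamma_p = [[3.3967, 0.0825], [0.0825, 3.3967]]
  r_p     = [0.0825, 1.1596]
Written out:
  3.3967 phi_1 + 0.0825 phi_2 = 0.0825
  0.0825 phi_1 + 3.3967 phi_2 = 1.1596
Solve by Cramer's rule:
  det = gamma(0)^2 - gamma(1)^2 = (3.3967)^2 - (0.0825)^2 = 11.53757089 - 0.00680625 = 11.53076464
  phi_hat_1 = [gamma(1) gamma(0) - gamma(1) gamma(2)] / det = [(0.0825)(3.3967) - (0.0825)(1.1596)] / 11.53076464 = 0.18456075 / 11.53076464 = 0.016
  phi_hat_2 = [gamma(0) gamma(2) - gamma(1)^2] / det = [(3.3967)(1.1596) - (0.0825)^2] / 11.53076464 = 3.93200707 / 11.53076464 = 0.341
So phi_hat = [0.0160, 0.3410].
Therefore phi_hat_2 = 0.3410.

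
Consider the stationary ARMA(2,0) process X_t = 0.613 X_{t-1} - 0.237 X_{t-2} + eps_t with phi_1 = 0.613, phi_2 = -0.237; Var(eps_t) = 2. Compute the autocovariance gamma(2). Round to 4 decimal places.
\gamma(2) = 0.1876

Multiply the model equation by X_{t-k} and take expectations. With theta_0 = psi_0 = 1 and psi_j the MA(infinity) weights, this gives
  gamma(k) - sum_i phi_i gamma(k-i) = c_k,
  c_k = sigma^2 * sum_{j=k..q} theta_j psi_{j-k}   (c_k = 0 for k > q),
using gamma(-m) = gamma(m).
Pure AR (q = 0): c_0 = sigma^2 = 2, c_k = 0 for k >= 1.
Equations for k = 0, 1, 2 (AR order 2, c_2 = 0):
  (E0) gamma(0) = phi_1 gamma(1) + phi_2 gamma(2) + c_0
  (E1) gamma(1) = phi_1 gamma(0) + phi_2 gamma(1) + c_1
  (E2) gamma(2) = phi_1 gamma(1) + phi_2 gamma(0)
From (E1): gamma(1) = A gamma(0) + B with
  A = phi_1 / (1 - phi_2) = 0.613 / 1.237 = 0.495554,   B = c_1 / (1 - phi_2) = 0 / 1.237 = 0.
Insert (E2) into (E0): gamma(0) (1 - phi_2^2) = phi_1 (1 + phi_2) gamma(1) + c_0.
  phi_1 (1 + phi_2) = (0.613)(0.763) = 0.467719,   1 - phi_2^2 = 0.943831.
Replace gamma(1) by A gamma(0) + B and collect gamma(0):
  gamma(0) [0.943831 - (0.467719)(0.495554)] = c_0 = 2
  gamma(0) * 0.712051 = 2
  gamma(0) = 2 / 0.712051 = 2.808787.
  gamma(1) = A gamma(0) = (0.495554)(2.808787) = 1.391905.
  gamma(2) = phi_1 gamma(1) + phi_2 gamma(0) = (0.613)(1.391905) + (-0.237)(2.808787) = 0.187555.
Therefore gamma(2) = 0.1876 (to 4 decimal places).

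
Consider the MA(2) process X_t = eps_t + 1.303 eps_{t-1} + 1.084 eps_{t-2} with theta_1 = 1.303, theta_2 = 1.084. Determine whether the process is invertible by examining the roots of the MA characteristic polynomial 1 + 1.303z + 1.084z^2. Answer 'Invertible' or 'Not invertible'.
\text{Not invertible}

The MA(q) characteristic polynomial is P(z) = 1 + 1.303z + 1.084z^2.
Invertibility requires all roots to lie outside the unit circle, i.e. |z| > 1 for every root.
Set 1 + (1.303) z + (1.084) z^2 = 0, i.e. a z^2 + b z + c = 0 with a = 1.084, b = 1.303, c = 1.
Discriminant D = b^2 - 4ac = (1.303)^2 - 4*(1.084)*1 = 1.697809 - (4.336) = -2.638191.
D < 0, so the roots are the complex-conjugate pair z = (-b +/- i sqrt(-D)) / (2a) = -0.601 +/- 0.7492i.
For a conjugate pair |z|^2 = z * conj(z) = (product of roots) = c/a = 1/(1.084) = 0.922509, so |z| = sqrt(0.922509) = 0.9605 for both roots.
Moduli of all roots: 0.9605, 0.9605.
All moduli strictly greater than 1? No.
Verdict: Not invertible.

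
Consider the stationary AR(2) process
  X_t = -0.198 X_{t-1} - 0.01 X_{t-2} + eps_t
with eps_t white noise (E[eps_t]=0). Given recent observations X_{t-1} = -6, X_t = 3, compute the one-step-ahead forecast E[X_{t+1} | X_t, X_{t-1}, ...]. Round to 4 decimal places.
E[X_{t+1} \mid \mathcal F_t] = -0.5340

For an AR(p) model X_t = c + sum_i phi_i X_{t-i} + eps_t, the
one-step-ahead conditional mean is
  E[X_{t+1} | X_t, ...] = c + sum_i phi_i X_{t+1-i}.
Substitute known values:
  E[X_{t+1} | ...] = (-0.198) * (3) + (-0.01) * (-6)
                   = -0.5340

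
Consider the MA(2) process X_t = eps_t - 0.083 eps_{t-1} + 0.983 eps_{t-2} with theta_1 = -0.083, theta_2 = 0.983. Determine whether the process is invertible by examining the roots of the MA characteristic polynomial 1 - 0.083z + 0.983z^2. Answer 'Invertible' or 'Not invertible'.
\text{Invertible}

The MA(q) characteristic polynomial is P(z) = 1 - 0.083z + 0.983z^2.
Invertibility requires all roots to lie outside the unit circle, i.e. |z| > 1 for every root.
Set 1 + (-0.083) z + (0.983) z^2 = 0, i.e. a z^2 + b z + c = 0 with a = 0.983, b = -0.083, c = 1.
Discriminant D = b^2 - 4ac = (-0.083)^2 - 4*(0.983)*1 = 0.006889 - (3.932) = -3.925111.
D < 0, so the roots are the complex-conjugate pair z = (-b +/- i sqrt(-D)) / (2a) = 0.0422 +/- 1.0077i.
For a conjugate pair |z|^2 = z * conj(z) = (product of roots) = c/a = 1/(0.983) = 1.017294, so |z| = sqrt(1.017294) = 1.0086 for both roots.
Moduli of all roots: 1.0086, 1.0086.
All moduli strictly greater than 1? Yes.
Verdict: Invertible.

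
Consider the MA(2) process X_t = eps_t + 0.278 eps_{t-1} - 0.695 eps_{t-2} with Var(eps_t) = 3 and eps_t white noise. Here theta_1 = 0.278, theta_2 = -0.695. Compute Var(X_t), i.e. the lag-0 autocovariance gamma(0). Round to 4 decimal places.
\gamma(0) = 4.6809

For an MA(q) process X_t = eps_t + sum_i theta_i eps_{t-i} with
Var(eps_t) = sigma^2, the variance is
  gamma(0) = sigma^2 * (1 + sum_i theta_i^2).
  sum_i theta_i^2 = (0.278)^2 + (-0.695)^2 = 0.077284 + 0.483025 = 0.560309.
  gamma(0) = 3 * (1 + 0.560309) = 3 * 1.560309 = 4.680927, which rounds to 4.6809.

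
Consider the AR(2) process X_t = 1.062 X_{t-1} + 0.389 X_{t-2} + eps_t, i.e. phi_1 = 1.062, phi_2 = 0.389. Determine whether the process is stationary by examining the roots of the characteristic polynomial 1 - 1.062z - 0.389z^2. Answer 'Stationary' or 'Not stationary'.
\text{Not stationary}

The AR(p) characteristic polynomial is P(z) = 1 - 1.062z - 0.389z^2.
Stationarity requires all roots to lie outside the unit circle, i.e. |z| > 1 for every root.
Set 1 + (-1.062) z + (-0.389) z^2 = 0, i.e. a z^2 + b z + c = 0 with a = -0.389, b = -1.062, c = 1.
Discriminant D = b^2 - 4ac = (-1.062)^2 - 4*(-0.389)*1 = 1.127844 - (-1.556) = 2.683844.
D >= 0, so the roots are real: z = (-b +/- sqrt(D)) / (2a) = (1.062 +/- 1.638244) / (-0.778).
  z_1 = (1.062 + 1.638244) / (-0.778) = -3.4708,   |z_1| = 3.4708.
  z_2 = (1.062 - 1.638244) / (-0.778) = 0.7407,   |z_2| = 0.7407.
Moduli of all roots: 3.4708, 0.7407.
All moduli strictly greater than 1? No.
Verdict: Not stationary.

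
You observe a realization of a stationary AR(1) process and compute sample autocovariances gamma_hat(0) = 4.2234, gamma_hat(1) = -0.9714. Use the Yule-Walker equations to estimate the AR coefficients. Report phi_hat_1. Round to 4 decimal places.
\hat\phi_{1} = -0.2300

The Yule-Walker equations for an AR(p) process read, in matrix form,
  Gamma_p phi = r_p,   with   (Gamma_p)_{ij} = gamma(|i - j|),
                       (r_p)_i = gamma(i),   i,j = 1..p.
Substitute the sample gammas (Toeplitz matrix and right-hand side of size 1):
  Gamma_p = [[4.2234]]
  r_p     = [-0.9714]
With p = 1 this is the single equation gamma(0) phi_1 = gamma(1):
  phi_hat_1 = gamma(1) / gamma(0) = -0.9714 / 4.2234 = -0.2300.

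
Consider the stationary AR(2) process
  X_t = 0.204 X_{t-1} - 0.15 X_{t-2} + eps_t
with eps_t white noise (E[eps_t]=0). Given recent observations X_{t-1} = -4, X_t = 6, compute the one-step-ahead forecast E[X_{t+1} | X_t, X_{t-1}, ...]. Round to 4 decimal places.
E[X_{t+1} \mid \mathcal F_t] = 1.8240

For an AR(p) model X_t = c + sum_i phi_i X_{t-i} + eps_t, the
one-step-ahead conditional mean is
  E[X_{t+1} | X_t, ...] = c + sum_i phi_i X_{t+1-i}.
Substitute known values:
  E[X_{t+1} | ...] = (0.204) * (6) + (-0.15) * (-4)
                   = 1.8240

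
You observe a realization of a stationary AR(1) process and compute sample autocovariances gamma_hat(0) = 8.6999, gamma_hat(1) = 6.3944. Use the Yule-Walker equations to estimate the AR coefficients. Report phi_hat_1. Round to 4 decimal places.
\hat\phi_{1} = 0.7350

The Yule-Walker equations for an AR(p) process read, in matrix form,
  Gamma_p phi = r_p,   with   (Gamma_p)_{ij} = gamma(|i - j|),
                       (r_p)_i = gamma(i),   i,j = 1..p.
Substitute the sample gammas (Toeplitz matrix and right-hand side of size 1):
  Gamma_p = [[8.6999]]
  r_p     = [6.3944]
With p = 1 this is the single equation gamma(0) phi_1 = gamma(1):
  phi_hat_1 = gamma(1) / gamma(0) = 6.3944 / 8.6999 = 0.7350.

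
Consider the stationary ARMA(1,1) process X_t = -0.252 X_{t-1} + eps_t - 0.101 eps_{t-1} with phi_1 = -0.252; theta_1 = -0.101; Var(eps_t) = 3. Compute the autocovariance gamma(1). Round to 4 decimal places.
\gamma(1) = -1.1596

Multiply the model equation by X_{t-k} and take expectations. With theta_0 = psi_0 = 1 and psi_j the MA(infinity) weights, this gives
  gamma(k) - sum_i phi_i gamma(k-i) = c_k,
  c_k = sigma^2 * sum_{j=k..q} theta_j psi_{j-k}   (c_k = 0 for k > q),
using gamma(-m) = gamma(m).
psi-weights needed (psi_j = theta_j + sum_i phi_i psi_{j-i}):
  psi_1 = theta_1 + phi_1 = -0.101 + (-0.252) = -0.353
Right-hand sides:
  c_0 = sigma^2 (1 + theta_1 psi_1) = 3 * (1 + (-0.101)(-0.353)) = 3 * 1.035653 = 3.106959
  c_1 = sigma^2 theta_1 = 3 * (-0.101) = -0.303
  c_2 = 0
Equations for k = 0 and k = 1 (AR order 1):
  gamma(0) = phi_1 gamma(1) + c_0
  gamma(1) = phi_1 gamma(0) + c_1
Substituting the second into the first: gamma(0) (1 - phi_1^2) = c_0 + phi_1 c_1, so
  gamma(0) = (c_0 + phi_1 c_1) / (1 - phi_1^2) = (3.106959 + (-0.252)(-0.303)) / (1 - (-0.252)^2) = 3.183315 / 0.936496 = 3.399176.
  gamma(1) = phi_1 gamma(0) + c_1 = (-0.252)(3.399176) + (-0.303) = -1.159592.
Therefore gamma(1) = -1.1596 (to 4 decimal places).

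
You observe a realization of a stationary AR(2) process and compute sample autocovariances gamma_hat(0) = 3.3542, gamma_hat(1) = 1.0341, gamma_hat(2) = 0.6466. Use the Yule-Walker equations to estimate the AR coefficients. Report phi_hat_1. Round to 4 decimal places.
\hat\phi_{1} = 0.2750

The Yule-Walker equations for an AR(p) process read, in matrix form,
  Gamma_p phi = r_p,   with   (Gamma_p)_{ij} = gamma(|i - j|),
                       (r_p)_i = gamma(i),   i,j = 1..p.
Substitute the sample gammas (Toeplitz matrix and right-hand side of size 2):
  Gamma_p = [[3.3542, 1.0341], [1.0341, 3.3542]]
  r_p     = [1.0341, 0.6466]
Written out:
  3.3542 phi_1 + 1.0341 phi_2 = 1.0341
  1.0341 phi_1 + 3.3542 phi_2 = 0.6466
Solve by Cramer's rule:
  det = gamma(0)^2 - gamma(1)^2 = (3.3542)^2 - (1.0341)^2 = 11.25065764 - 1.06936281 = 10.18129483
  phi_hat_1 = [gamma(1) gamma(0) - gamma(1) gamma(2)] / det = [(1.0341)(3.3542) - (1.0341)(0.6466)] / 10.18129483 = 2.79992916 / 10.18129483 = 0.275
  phi_hat_2 = [gamma(0) gamma(2) - gamma(1)^2] / det = [(3.3542)(0.6466) - (1.0341)^2] / 10.18129483 = 1.09946291 / 10.18129483 = 0.108
So phi_hat = [0.2750, 0.1080].
Therefore phi_hat_1 = 0.2750.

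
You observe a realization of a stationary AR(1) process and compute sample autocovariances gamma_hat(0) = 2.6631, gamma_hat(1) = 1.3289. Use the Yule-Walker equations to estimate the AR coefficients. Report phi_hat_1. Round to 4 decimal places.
\hat\phi_{1} = 0.4990

The Yule-Walker equations for an AR(p) process read, in matrix form,
  Gamma_p phi = r_p,   with   (Gamma_p)_{ij} = gamma(|i - j|),
                       (r_p)_i = gamma(i),   i,j = 1..p.
Substitute the sample gammas (Toeplitz matrix and right-hand side of size 1):
  Gamma_p = [[2.6631]]
  r_p     = [1.3289]
With p = 1 this is the single equation gamma(0) phi_1 = gamma(1):
  phi_hat_1 = gamma(1) / gamma(0) = 1.3289 / 2.6631 = 0.4990.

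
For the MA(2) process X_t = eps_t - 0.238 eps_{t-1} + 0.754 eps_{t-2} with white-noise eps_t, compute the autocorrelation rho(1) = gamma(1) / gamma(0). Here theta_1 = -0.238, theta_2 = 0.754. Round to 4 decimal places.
\rho(1) = -0.2569

For an MA(q) process with theta_0 = 1, the autocovariance is
  gamma(k) = sigma^2 * sum_{i=0..q-k} theta_i * theta_{i+k},
and rho(k) = gamma(k) / gamma(0). Sigma^2 cancels.
  numerator   = (1)*(-0.238) + (-0.238)*(0.754) = -0.417452.
  denominator = (1)^2 + (-0.238)^2 + (0.754)^2 = 1.62516.
  rho(1) = -0.417452 / 1.62516 = -0.2569.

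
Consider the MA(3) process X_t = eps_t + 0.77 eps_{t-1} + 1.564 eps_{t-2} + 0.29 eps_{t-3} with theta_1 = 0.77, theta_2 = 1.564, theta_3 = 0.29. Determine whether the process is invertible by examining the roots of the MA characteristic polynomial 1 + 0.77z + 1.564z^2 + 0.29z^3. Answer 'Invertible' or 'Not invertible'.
\text{Not invertible}

The MA(q) characteristic polynomial is P(z) = 1 + 0.77z + 1.564z^2 + 0.29z^3.
Invertibility requires all roots to lie outside the unit circle, i.e. |z| > 1 for every root.
Degree 3: look for a simple real root z0 first, then factor out (1 - z/z0) and solve the remaining quadratic.
Testing z0 = -5: P(-5) = 1 + (0.77)(-5) + (1.564)(-5)^2 + (0.29)(-5)^3
  = 1 + (-3.85) + (39.1) + (-36.25) = 0.  So z_0 = -5 is a root, |z_0| = 5.
Divide out the factor (1 + 0.2 z) = (1 - z/z0) (since 1/z0 = -0.2):
  P(z) = (1 + 0.2 z)(1 + (0.57) z + (1.45) z^2)
  [check: z-coef 0.57 - (-0.2) = 0.77; z^2-coef 1.45 - (-0.2)(0.57) = 1.564; z^3-coef -(-0.2)(1.45) = 0.29.]
Remaining roots from the quadratic factor 1 + (0.57) z + (1.45) z^2:
  Set 1 + (0.57) z + (1.45) z^2 = 0, i.e. a z^2 + b z + c = 0 with a = 1.45, b = 0.57, c = 1.
  Discriminant D = b^2 - 4ac = (0.57)^2 - 4*(1.45)*1 = 0.3249 - (5.8) = -5.4751.
  D < 0, so the roots are the complex-conjugate pair z = (-b +/- i sqrt(-D)) / (2a) = -0.1966 +/- 0.8069i.
  For a conjugate pair |z|^2 = z * conj(z) = (product of roots) = c/a = 1/(1.45) = 0.689655, so |z| = sqrt(0.689655) = 0.8305 for both roots.
Moduli of all roots: 5.0000, 0.8305, 0.8305.
All moduli strictly greater than 1? No.
Verdict: Not invertible.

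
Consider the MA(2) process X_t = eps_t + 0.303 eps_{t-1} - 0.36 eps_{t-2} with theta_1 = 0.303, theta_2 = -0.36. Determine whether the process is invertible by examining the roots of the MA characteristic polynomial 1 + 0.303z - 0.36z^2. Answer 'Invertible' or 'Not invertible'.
\text{Invertible}

The MA(q) characteristic polynomial is P(z) = 1 + 0.303z - 0.36z^2.
Invertibility requires all roots to lie outside the unit circle, i.e. |z| > 1 for every root.
Set 1 + (0.303) z + (-0.36) z^2 = 0, i.e. a z^2 + b z + c = 0 with a = -0.36, b = 0.303, c = 1.
Discriminant D = b^2 - 4ac = (0.303)^2 - 4*(-0.36)*1 = 0.091809 - (-1.44) = 1.531809.
D >= 0, so the roots are real: z = (-b +/- sqrt(D)) / (2a) = (-0.303 +/- 1.237663) / (-0.72).
  z_1 = (-0.303 + 1.237663) / (-0.72) = -1.2981,   |z_1| = 1.2981.
  z_2 = (-0.303 - 1.237663) / (-0.72) = 2.1398,   |z_2| = 2.1398.
Moduli of all roots: 1.2981, 2.1398.
All moduli strictly greater than 1? Yes.
Verdict: Invertible.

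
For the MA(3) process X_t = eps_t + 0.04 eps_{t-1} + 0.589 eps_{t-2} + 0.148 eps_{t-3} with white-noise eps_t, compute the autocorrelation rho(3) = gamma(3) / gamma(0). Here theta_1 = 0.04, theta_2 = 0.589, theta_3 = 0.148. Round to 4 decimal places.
\rho(3) = 0.1080

For an MA(q) process with theta_0 = 1, the autocovariance is
  gamma(k) = sigma^2 * sum_{i=0..q-k} theta_i * theta_{i+k},
and rho(k) = gamma(k) / gamma(0). Sigma^2 cancels.
  numerator   = (1)*(0.148) = 0.148.
  denominator = (1)^2 + (0.04)^2 + (0.589)^2 + (0.148)^2 = 1.370425.
  rho(3) = 0.148 / 1.370425 = 0.1080.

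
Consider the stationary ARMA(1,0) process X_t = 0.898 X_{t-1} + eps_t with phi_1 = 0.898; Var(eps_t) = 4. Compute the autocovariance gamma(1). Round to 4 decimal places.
\gamma(1) = 18.5541

Multiply the model equation by X_{t-k} and take expectations. With theta_0 = psi_0 = 1 and psi_j the MA(infinity) weights, this gives
  gamma(k) - sum_i phi_i gamma(k-i) = c_k,
  c_k = sigma^2 * sum_{j=k..q} theta_j psi_{j-k}   (c_k = 0 for k > q),
using gamma(-m) = gamma(m).
Pure AR (q = 0): c_0 = sigma^2 = 4, c_k = 0 for k >= 1.
Equations for k = 0 and k = 1 (AR order 1):
  gamma(0) = phi_1 gamma(1) + c_0
  gamma(1) = phi_1 gamma(0) + c_1
Substituting the second into the first: gamma(0) (1 - phi_1^2) = c_0 + phi_1 c_1, so
  gamma(0) = c_0 / (1 - phi_1^2) = 4 / (1 - (0.898)^2) = 4 / 0.193596 = 20.661584.
  gamma(1) = phi_1 gamma(0) = (0.898)(20.661584) = 18.554102.
Therefore gamma(1) = 18.5541 (to 4 decimal places).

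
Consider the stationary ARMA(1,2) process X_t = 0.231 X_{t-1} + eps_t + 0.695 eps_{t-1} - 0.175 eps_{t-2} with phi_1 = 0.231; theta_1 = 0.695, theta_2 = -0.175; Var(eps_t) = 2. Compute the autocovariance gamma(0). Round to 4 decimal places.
\gamma(0) = 3.7182

Multiply the model equation by X_{t-k} and take expectations. With theta_0 = psi_0 = 1 and psi_j the MA(infinity) weights, this gives
  gamma(k) - sum_i phi_i gamma(k-i) = c_k,
  c_k = sigma^2 * sum_{j=k..q} theta_j psi_{j-k}   (c_k = 0 for k > q),
using gamma(-m) = gamma(m).
psi-weights needed (psi_j = theta_j + sum_i phi_i psi_{j-i}):
  psi_1 = theta_1 + phi_1 = 0.695 + (0.231) = 0.926
  psi_2 = theta_2 + phi_1 psi_1 = -0.175 + (0.231)(0.926) = 0.038906
Right-hand sides:
  c_0 = sigma^2 (1 + theta_1 psi_1 + theta_2 psi_2) = 2 * (1 + (0.695)(0.926) + (-0.175)(0.038906)) = 2 * 1.636761 = 3.273523
  c_1 = sigma^2 (theta_1 + theta_2 psi_1) = 2 * (0.695 + (-0.175)(0.926)) = 1.0659
  c_2 = sigma^2 theta_2 = 2 * (-0.175) = -0.35
Equations for k = 0 and k = 1 (AR order 1):
  gamma(0) = phi_1 gamma(1) + c_0
  gamma(1) = phi_1 gamma(0) + c_1
Substituting the second into the first: gamma(0) (1 - phi_1^2) = c_0 + phi_1 c_1, so
  gamma(0) = (c_0 + phi_1 c_1) / (1 - phi_1^2) = (3.273523 + (0.231)(1.0659)) / (1 - (0.231)^2) = 3.519746 / 0.946639 = 3.71815.
Therefore gamma(0) = 3.7182 (to 4 decimal places).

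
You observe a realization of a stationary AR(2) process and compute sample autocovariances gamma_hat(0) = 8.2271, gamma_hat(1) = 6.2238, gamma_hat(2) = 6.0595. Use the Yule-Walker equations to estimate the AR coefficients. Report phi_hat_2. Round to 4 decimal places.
\hat\phi_{2} = 0.3840

The Yule-Walker equations for an AR(p) process read, in matrix form,
  Gamma_p phi = r_p,   with   (Gamma_p)_{ij} = gamma(|i - j|),
                       (r_p)_i = gamma(i),   i,j = 1..p.
Substitute the sample gammas (Toeplitz matrix and right-hand side of size 2):
  Gamma_p = [[8.2271, 6.2238], [6.2238, 8.2271]]
  r_p     = [6.2238, 6.0595]
Written out:
  8.2271 phi_1 + 6.2238 phi_2 = 6.2238
  6.2238 phi_1 + 8.2271 phi_2 = 6.0595
Solve by Cramer's rule:
  det = gamma(0)^2 - gamma(1)^2 = (8.2271)^2 - (6.2238)^2 = 67.68517441 - 38.73568644 = 28.94948797
  phi_hat_1 = [gamma(1) gamma(0) - gamma(1) gamma(2)] / det = [(6.2238)(8.2271) - (6.2238)(6.0595)] / 28.94948797 = 13.49070888 / 28.94948797 = 0.466
  phi_hat_2 = [gamma(0) gamma(2) - gamma(1)^2] / det = [(8.2271)(6.0595) - (6.2238)^2] / 28.94948797 = 11.11642601 / 28.94948797 = 0.384
So phi_hat = [0.4660, 0.3840].
Therefore phi_hat_2 = 0.3840.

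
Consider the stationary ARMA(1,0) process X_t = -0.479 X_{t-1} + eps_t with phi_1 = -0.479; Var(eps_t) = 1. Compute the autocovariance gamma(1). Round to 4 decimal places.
\gamma(1) = -0.6216

Multiply the model equation by X_{t-k} and take expectations. With theta_0 = psi_0 = 1 and psi_j the MA(infinity) weights, this gives
  gamma(k) - sum_i phi_i gamma(k-i) = c_k,
  c_k = sigma^2 * sum_{j=k..q} theta_j psi_{j-k}   (c_k = 0 for k > q),
using gamma(-m) = gamma(m).
Pure AR (q = 0): c_0 = sigma^2 = 1, c_k = 0 for k >= 1.
Equations for k = 0 and k = 1 (AR order 1):
  gamma(0) = phi_1 gamma(1) + c_0
  gamma(1) = phi_1 gamma(0) + c_1
Substituting the second into the first: gamma(0) (1 - phi_1^2) = c_0 + phi_1 c_1, so
  gamma(0) = c_0 / (1 - phi_1^2) = 1 / (1 - (-0.479)^2) = 1 / 0.770559 = 1.297759.
  gamma(1) = phi_1 gamma(0) = (-0.479)(1.297759) = -0.621627.
Therefore gamma(1) = -0.6216 (to 4 decimal places).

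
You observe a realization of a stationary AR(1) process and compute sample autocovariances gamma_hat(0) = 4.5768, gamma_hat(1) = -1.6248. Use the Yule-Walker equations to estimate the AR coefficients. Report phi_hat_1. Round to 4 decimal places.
\hat\phi_{1} = -0.3550

The Yule-Walker equations for an AR(p) process read, in matrix form,
  Gamma_p phi = r_p,   with   (Gamma_p)_{ij} = gamma(|i - j|),
                       (r_p)_i = gamma(i),   i,j = 1..p.
Substitute the sample gammas (Toeplitz matrix and right-hand side of size 1):
  Gamma_p = [[4.5768]]
  r_p     = [-1.6248]
With p = 1 this is the single equation gamma(0) phi_1 = gamma(1):
  phi_hat_1 = gamma(1) / gamma(0) = -1.6248 / 4.5768 = -0.3550.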